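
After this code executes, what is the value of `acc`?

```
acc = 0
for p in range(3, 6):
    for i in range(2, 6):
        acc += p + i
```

90

p=3,i=2: acc = 0+5 = 5
p=3,i=3: acc = 5+6 = 11
p=3,i=4: acc = 11+7 = 18
p=3,i=5: acc = 18+8 = 26
p=4,i=2: acc = 26+6 = 32
p=4,i=3: acc = 32+7 = 39
p=4,i=4: acc = 39+8 = 47
p=4,i=5: acc = 47+9 = 56
p=5,i=2: acc = 56+7 = 63
p=5,i=3: acc = 63+8 = 71
p=5,i=4: acc = 71+9 = 80
p=5,i=5: acc = 80+10 = 90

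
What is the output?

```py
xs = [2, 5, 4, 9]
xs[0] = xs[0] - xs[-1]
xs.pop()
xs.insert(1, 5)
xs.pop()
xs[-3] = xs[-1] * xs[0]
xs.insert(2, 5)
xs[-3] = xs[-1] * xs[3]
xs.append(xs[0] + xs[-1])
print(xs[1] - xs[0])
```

xs[0] = xs[0]-xs[-1] = 2-9 = -7 → [-7, 5, 4, 9]
pop() removes 9 → [-7, 5, 4]
insert 5 at 1 → [-7, 5, 5, 4]
pop() removes 4 → [-7, 5, 5]
xs[-3] = xs[-1]*xs[0] = 5*(-7) = -35 → [-35, 5, 5]
insert 5 at 2 → [-35, 5, 5, 5]
xs[-3] = xs[-1]*xs[3] = 5*5 = 25 → [-35, 25, 5, 5]
append xs[0]+xs[-1] = (-35)+5 = -30 → [-35, 25, 5, 5, -30]
xs[1]-xs[0] = 25-(-35) = 60

60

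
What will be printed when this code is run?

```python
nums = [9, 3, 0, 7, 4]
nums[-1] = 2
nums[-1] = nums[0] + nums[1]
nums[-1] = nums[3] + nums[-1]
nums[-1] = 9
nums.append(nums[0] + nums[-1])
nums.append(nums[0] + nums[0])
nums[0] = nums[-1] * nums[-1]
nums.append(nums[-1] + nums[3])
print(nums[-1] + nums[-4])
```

nums[-1] = 2 → [9, 3, 0, 7, 2]
nums[-1] = nums[0]+nums[1] = 9+3 = 12 → [9, 3, 0, 7, 12]
nums[-1] = nums[3]+nums[-1] = 7+12 = 19 → [9, 3, 0, 7, 19]
nums[-1] = 9 → [9, 3, 0, 7, 9]
append nums[0]+nums[-1] = 9+9 = 18 → [9, 3, 0, 7, 9, 18]
append nums[0]+nums[0] = 9+9 = 18 → [9, 3, 0, 7, 9, 18, 18]
nums[0] = nums[-1]*nums[-1] = 18*18 = 324 → [324, 3, 0, 7, 9, 18, 18]
append nums[-1]+nums[3] = 18+7 = 25 → [324, 3, 0, 7, 9, 18, 18, 25]
nums[-1]+nums[-4] = 25+9 = 34

34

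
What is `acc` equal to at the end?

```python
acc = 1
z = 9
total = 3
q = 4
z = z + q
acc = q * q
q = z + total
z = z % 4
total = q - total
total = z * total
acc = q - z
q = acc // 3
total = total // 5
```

15

z = 9+4 = 13
acc = 4*4 = 16
q = 13+3 = 16
z = 13%4 = 1
total = 16-3 = 13
total = 1*13 = 13
acc = 16-1 = 15
q = 15//3 = 5
total = 13//5 = 2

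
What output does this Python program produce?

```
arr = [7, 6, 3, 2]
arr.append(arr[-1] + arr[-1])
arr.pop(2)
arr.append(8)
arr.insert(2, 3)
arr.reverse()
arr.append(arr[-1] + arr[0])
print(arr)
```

append arr[-1]+arr[-1] = 2+2 = 4 → [7, 6, 3, 2, 4]
pop(2) removes 3 → [7, 6, 2, 4]
append 8 → [7, 6, 2, 4, 8]
insert 3 at 2 → [7, 6, 3, 2, 4, 8]
reverse → [8, 4, 2, 3, 6, 7]
append arr[-1]+arr[0] = 7+8 = 15 → [8, 4, 2, 3, 6, 7, 15]

[8, 4, 2, 3, 6, 7, 15]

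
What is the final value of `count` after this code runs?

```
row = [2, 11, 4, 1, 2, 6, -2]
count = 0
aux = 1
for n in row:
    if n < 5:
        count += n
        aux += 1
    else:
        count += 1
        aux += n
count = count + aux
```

32

n=2: <5, count = 0+2 = 2; aux=2
n=11: not <5, count = 2+1 = 3; aux=13
n=4: <5, count = 3+4 = 7; aux=14
n=1: <5, count = 7+1 = 8; aux=15
n=2: <5, count = 8+2 = 10; aux=16
n=6: not <5, count = 10+1 = 11; aux=22
n=-2: <5, count = 11+(-2) = 9; aux=23
count+aux = 9+23 = 32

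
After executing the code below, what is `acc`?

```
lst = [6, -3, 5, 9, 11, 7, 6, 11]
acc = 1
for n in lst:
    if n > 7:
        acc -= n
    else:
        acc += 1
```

n=6: not >7, acc = 1+1 = 2
n=-3: not >7, acc = 2+1 = 3
n=5: not >7, acc = 3+1 = 4
n=9: >7, acc = 4-9 = -5
n=11: >7, acc = (-5)-11 = -16
n=7: not >7, acc = (-16)+1 = -15
n=6: not >7, acc = (-15)+1 = -14
n=11: >7, acc = (-14)-11 = -25

-25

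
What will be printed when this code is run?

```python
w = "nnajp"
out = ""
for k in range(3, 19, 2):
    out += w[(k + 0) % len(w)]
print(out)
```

jnapnjna

k=3: add w[3]='j' → 'j'
k=5: add w[0]='n' → 'jn'
k=7: add w[2]='a' → 'jna'
k=9: add w[4]='p' → 'jnap'
k=11: add w[1]='n' → 'jnapn'
k=13: add w[3]='j' → 'jnapnj'
k=15: add w[0]='n' → 'jnapnjn'
k=17: add w[2]='a' → 'jnapnjna'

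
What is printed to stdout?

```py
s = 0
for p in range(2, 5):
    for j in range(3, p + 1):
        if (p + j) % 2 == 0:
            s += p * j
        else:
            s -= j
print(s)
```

22

p=3,j=3: even sum, s = 0+9 = 9
p=4,j=3: odd sum, s = 9-3 = 6
p=4,j=4: even sum, s = 6+16 = 22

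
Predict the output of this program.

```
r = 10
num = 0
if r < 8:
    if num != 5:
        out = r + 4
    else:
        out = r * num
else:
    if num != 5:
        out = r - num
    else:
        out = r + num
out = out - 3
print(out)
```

7

r=10, num=0
r < 8 is False; num != 5 is True
→ out = r - num = 10
out = 10-3 = 7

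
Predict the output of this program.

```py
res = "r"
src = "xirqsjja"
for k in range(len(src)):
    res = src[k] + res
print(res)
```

k=0: prepend 'x' → 'xr'
k=1: prepend 'i' → 'ixr'
k=2: prepend 'r' → 'rixr'
k=3: prepend 'q' → 'qrixr'
k=4: prepend 's' → 'sqrixr'
k=5: prepend 'j' → 'jsqrixr'
k=6: prepend 'j' → 'jjsqrixr'
k=7: prepend 'a' → 'ajjsqrixr'

ajjsqrixr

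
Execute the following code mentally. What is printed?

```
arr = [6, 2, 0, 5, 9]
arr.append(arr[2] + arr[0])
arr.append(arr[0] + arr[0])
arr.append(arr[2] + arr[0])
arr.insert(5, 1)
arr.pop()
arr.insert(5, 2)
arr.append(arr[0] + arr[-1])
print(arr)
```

append arr[2]+arr[0] = 0+6 = 6 → [6, 2, 0, 5, 9, 6]
append arr[0]+arr[0] = 6+6 = 12 → [6, 2, 0, 5, 9, 6, 12]
append arr[2]+arr[0] = 0+6 = 6 → [6, 2, 0, 5, 9, 6, 12, 6]
insert 1 at 5 → [6, 2, 0, 5, 9, 1, 6, 12, 6]
pop() removes 6 → [6, 2, 0, 5, 9, 1, 6, 12]
insert 2 at 5 → [6, 2, 0, 5, 9, 2, 1, 6, 12]
append arr[0]+arr[-1] = 6+12 = 18 → [6, 2, 0, 5, 9, 2, 1, 6, 12, 18]

[6, 2, 0, 5, 9, 2, 1, 6, 12, 18]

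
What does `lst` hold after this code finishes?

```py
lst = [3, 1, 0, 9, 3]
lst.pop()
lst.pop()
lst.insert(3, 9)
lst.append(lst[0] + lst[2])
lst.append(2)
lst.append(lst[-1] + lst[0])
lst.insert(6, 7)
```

[3, 1, 0, 9, 3, 2, 7, 5]

pop() removes 3 → [3, 1, 0, 9]
pop() removes 9 → [3, 1, 0]
insert 9 at 3 → [3, 1, 0, 9]
append lst[0]+lst[2] = 3+0 = 3 → [3, 1, 0, 9, 3]
append 2 → [3, 1, 0, 9, 3, 2]
append lst[-1]+lst[0] = 2+3 = 5 → [3, 1, 0, 9, 3, 2, 5]
insert 7 at 6 → [3, 1, 0, 9, 3, 2, 7, 5]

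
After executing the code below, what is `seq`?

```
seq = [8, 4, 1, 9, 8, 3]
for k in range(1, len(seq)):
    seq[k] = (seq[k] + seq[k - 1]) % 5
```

[8, 2, 3, 2, 0, 3]

k=1: seq[1] = (4+8)%5 = 2 → [8, 2, 1, 9, 8, 3]
k=2: seq[2] = (1+2)%5 = 3 → [8, 2, 3, 9, 8, 3]
k=3: seq[3] = (9+3)%5 = 2 → [8, 2, 3, 2, 8, 3]
k=4: seq[4] = (8+2)%5 = 0 → [8, 2, 3, 2, 0, 3]
k=5: seq[5] = (3+0)%5 = 3 → [8, 2, 3, 2, 0, 3]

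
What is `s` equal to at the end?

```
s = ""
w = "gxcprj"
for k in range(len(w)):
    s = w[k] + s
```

'jrpcxg'

k=0: prepend 'g' → 'g'
k=1: prepend 'x' → 'xg'
k=2: prepend 'c' → 'cxg'
k=3: prepend 'p' → 'pcxg'
k=4: prepend 'r' → 'rpcxg'
k=5: prepend 'j' → 'jrpcxg'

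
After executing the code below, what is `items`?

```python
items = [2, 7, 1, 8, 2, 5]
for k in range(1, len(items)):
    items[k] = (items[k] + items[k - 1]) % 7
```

[2, 2, 3, 4, 6, 4]

k=1: items[1] = (7+2)%7 = 2 → [2, 2, 1, 8, 2, 5]
k=2: items[2] = (1+2)%7 = 3 → [2, 2, 3, 8, 2, 5]
k=3: items[3] = (8+3)%7 = 4 → [2, 2, 3, 4, 2, 5]
k=4: items[4] = (2+4)%7 = 6 → [2, 2, 3, 4, 6, 5]
k=5: items[5] = (5+6)%7 = 4 → [2, 2, 3, 4, 6, 4]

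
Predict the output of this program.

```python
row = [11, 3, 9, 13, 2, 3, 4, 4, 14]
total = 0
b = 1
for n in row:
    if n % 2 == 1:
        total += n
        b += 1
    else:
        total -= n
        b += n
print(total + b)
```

45

n=11: odd, total = 0+11 = 11; b=2
n=3: odd, total = 11+3 = 14; b=3
n=9: odd, total = 14+9 = 23; b=4
n=13: odd, total = 23+13 = 36; b=5
n=2: not odd, total = 36-2 = 34; b=7
n=3: odd, total = 34+3 = 37; b=8
n=4: not odd, total = 37-4 = 33; b=12
n=4: not odd, total = 33-4 = 29; b=16
n=14: not odd, total = 29-14 = 15; b=30
total+b = 15+30 = 45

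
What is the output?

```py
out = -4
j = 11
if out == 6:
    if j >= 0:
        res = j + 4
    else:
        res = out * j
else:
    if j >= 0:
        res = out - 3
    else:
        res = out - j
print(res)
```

-7

out=-4, j=11
out == 6 is False; j >= 0 is True
→ res = out - 3 = -7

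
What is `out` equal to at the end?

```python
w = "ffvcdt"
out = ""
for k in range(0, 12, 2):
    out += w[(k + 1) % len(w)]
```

k=0: add w[1]='f' → 'f'
k=2: add w[3]='c' → 'fc'
k=4: add w[5]='t' → 'fct'
k=6: add w[1]='f' → 'fctf'
k=8: add w[3]='c' → 'fctfc'
k=10: add w[5]='t' → 'fctfct'

'fctfct'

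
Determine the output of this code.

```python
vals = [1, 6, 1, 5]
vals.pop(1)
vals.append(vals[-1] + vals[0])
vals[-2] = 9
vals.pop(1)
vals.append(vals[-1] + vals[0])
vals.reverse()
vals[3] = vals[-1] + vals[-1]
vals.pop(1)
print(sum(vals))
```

18

pop(1) removes 6 → [1, 1, 5]
append vals[-1]+vals[0] = 5+1 = 6 → [1, 1, 5, 6]
vals[-2] = 9 → [1, 1, 9, 6]
pop(1) removes 1 → [1, 9, 6]
append vals[-1]+vals[0] = 6+1 = 7 → [1, 9, 6, 7]
reverse → [7, 6, 9, 1]
vals[3] = vals[-1]+vals[-1] = 1+1 = 2 → [7, 6, 9, 2]
pop(1) removes 6 → [7, 9, 2]
sum = 18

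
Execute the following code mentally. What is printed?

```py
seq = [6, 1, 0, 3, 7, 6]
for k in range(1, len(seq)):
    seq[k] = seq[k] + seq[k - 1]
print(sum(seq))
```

70

k=1: seq[1] = 1+6 = 7 → [6, 7, 0, 3, 7, 6]
k=2: seq[2] = 0+7 = 7 → [6, 7, 7, 3, 7, 6]
k=3: seq[3] = 3+7 = 10 → [6, 7, 7, 10, 7, 6]
k=4: seq[4] = 7+10 = 17 → [6, 7, 7, 10, 17, 6]
k=5: seq[5] = 6+17 = 23 → [6, 7, 7, 10, 17, 23]
sum = 70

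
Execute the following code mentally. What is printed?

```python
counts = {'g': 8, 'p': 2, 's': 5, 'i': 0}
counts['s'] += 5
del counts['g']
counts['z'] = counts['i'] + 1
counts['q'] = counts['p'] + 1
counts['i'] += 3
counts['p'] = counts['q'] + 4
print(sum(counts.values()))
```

counts['s'] = 5+5 = 10 → {'g': 8, 'p': 2, 's': 10, 'i': 0}
del 'g' → {'p': 2, 's': 10, 'i': 0}
counts['z'] = counts['i']+1 = 1 → {'p': 2, 's': 10, 'i': 0, 'z': 1}
counts['q'] = counts['p']+1 = 3 → {'p': 2, 's': 10, 'i': 0, 'z': 1, 'q': 3}
counts['i'] = 0+3 = 3 → {'p': 2, 's': 10, 'i': 3, 'z': 1, 'q': 3}
counts['p'] = counts['q']+4 = 7 → {'p': 7, 's': 10, 'i': 3, 'z': 1, 'q': 3}
sum of values = 24

24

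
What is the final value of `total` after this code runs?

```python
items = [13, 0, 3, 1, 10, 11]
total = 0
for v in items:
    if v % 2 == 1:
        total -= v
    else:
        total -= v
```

-38

v=13: odd, total = 0-13 = -13
v=0: not odd, total = (-13)-0 = -13
v=3: odd, total = (-13)-3 = -16
v=1: odd, total = (-16)-1 = -17
v=10: not odd, total = (-17)-10 = -27
v=11: odd, total = (-27)-11 = -38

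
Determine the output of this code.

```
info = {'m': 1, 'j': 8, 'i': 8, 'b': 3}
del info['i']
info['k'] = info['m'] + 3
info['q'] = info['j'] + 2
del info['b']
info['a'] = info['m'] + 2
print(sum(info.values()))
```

26

del 'i' → {'m': 1, 'j': 8, 'b': 3}
info['k'] = info['m']+3 = 4 → {'m': 1, 'j': 8, 'b': 3, 'k': 4}
info['q'] = info['j']+2 = 10 → {'m': 1, 'j': 8, 'b': 3, 'k': 4, 'q': 10}
del 'b' → {'m': 1, 'j': 8, 'k': 4, 'q': 10}
info['a'] = info['m']+2 = 3 → {'m': 1, 'j': 8, 'k': 4, 'q': 10, 'a': 3}
sum of values = 26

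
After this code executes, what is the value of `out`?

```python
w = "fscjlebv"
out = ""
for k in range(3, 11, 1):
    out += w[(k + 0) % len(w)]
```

k=3: add w[3]='j' → 'j'
k=4: add w[4]='l' → 'jl'
k=5: add w[5]='e' → 'jle'
k=6: add w[6]='b' → 'jleb'
k=7: add w[7]='v' → 'jlebv'
k=8: add w[0]='f' → 'jlebvf'
k=9: add w[1]='s' → 'jlebvfs'
k=10: add w[2]='c' → 'jlebvfsc'

'jlebvfsc'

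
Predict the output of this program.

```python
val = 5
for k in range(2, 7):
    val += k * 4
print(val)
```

85

k=2: val = 5+2*4 = 13
k=3: val = 13+3*4 = 25
k=4: val = 25+4*4 = 41
k=5: val = 41+5*4 = 61
k=6: val = 61+6*4 = 85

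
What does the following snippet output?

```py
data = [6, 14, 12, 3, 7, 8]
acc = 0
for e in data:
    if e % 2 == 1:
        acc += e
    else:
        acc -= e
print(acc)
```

-30

e=6: not odd, acc = 0-6 = -6
e=14: not odd, acc = (-6)-14 = -20
e=12: not odd, acc = (-20)-12 = -32
e=3: odd, acc = (-32)+3 = -29
e=7: odd, acc = (-29)+7 = -22
e=8: not odd, acc = (-22)-8 = -30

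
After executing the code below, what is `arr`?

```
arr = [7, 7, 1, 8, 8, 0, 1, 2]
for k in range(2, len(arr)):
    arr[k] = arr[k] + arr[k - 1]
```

k=2: arr[2] = 1+7 = 8 → [7, 7, 8, 8, 8, 0, 1, 2]
k=3: arr[3] = 8+8 = 16 → [7, 7, 8, 16, 8, 0, 1, 2]
k=4: arr[4] = 8+16 = 24 → [7, 7, 8, 16, 24, 0, 1, 2]
k=5: arr[5] = 0+24 = 24 → [7, 7, 8, 16, 24, 24, 1, 2]
k=6: arr[6] = 1+24 = 25 → [7, 7, 8, 16, 24, 24, 25, 2]
k=7: arr[7] = 2+25 = 27 → [7, 7, 8, 16, 24, 24, 25, 27]

[7, 7, 8, 16, 24, 24, 25, 27]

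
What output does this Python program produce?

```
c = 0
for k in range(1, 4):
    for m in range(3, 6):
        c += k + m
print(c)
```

k=1,m=3: c = 0+4 = 4
k=1,m=4: c = 4+5 = 9
k=1,m=5: c = 9+6 = 15
k=2,m=3: c = 15+5 = 20
k=2,m=4: c = 20+6 = 26
k=2,m=5: c = 26+7 = 33
k=3,m=3: c = 33+6 = 39
k=3,m=4: c = 39+7 = 46
k=3,m=5: c = 46+8 = 54

54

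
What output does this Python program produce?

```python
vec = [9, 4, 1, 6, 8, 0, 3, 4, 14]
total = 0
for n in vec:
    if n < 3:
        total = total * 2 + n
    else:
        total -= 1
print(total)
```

-13

n=9: not <3, total = 0-1 = -1
n=4: not <3, total = (-1)-1 = -2
n=1: <3, total = (-2)*2+1 = -3
n=6: not <3, total = (-3)-1 = -4
n=8: not <3, total = (-4)-1 = -5
n=0: <3, total = (-5)*2+0 = -10
n=3: not <3, total = (-10)-1 = -11
n=4: not <3, total = (-11)-1 = -12
n=14: not <3, total = (-12)-1 = -13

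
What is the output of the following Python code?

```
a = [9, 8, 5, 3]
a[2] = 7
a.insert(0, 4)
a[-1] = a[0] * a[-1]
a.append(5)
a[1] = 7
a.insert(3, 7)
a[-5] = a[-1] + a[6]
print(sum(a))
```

52

a[2] = 7 → [9, 8, 7, 3]
insert 4 at 0 → [4, 9, 8, 7, 3]
a[-1] = a[0]*a[-1] = 4*3 = 12 → [4, 9, 8, 7, 12]
append 5 → [4, 9, 8, 7, 12, 5]
a[1] = 7 → [4, 7, 8, 7, 12, 5]
insert 7 at 3 → [4, 7, 8, 7, 7, 12, 5]
a[-5] = a[-1]+a[6] = 5+5 = 10 → [4, 7, 10, 7, 7, 12, 5]
sum = 52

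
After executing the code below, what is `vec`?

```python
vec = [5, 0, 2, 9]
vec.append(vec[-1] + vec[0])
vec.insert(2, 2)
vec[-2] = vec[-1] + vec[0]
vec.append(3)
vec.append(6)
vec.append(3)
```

append vec[-1]+vec[0] = 9+5 = 14 → [5, 0, 2, 9, 14]
insert 2 at 2 → [5, 0, 2, 2, 9, 14]
vec[-2] = vec[-1]+vec[0] = 14+5 = 19 → [5, 0, 2, 2, 19, 14]
append 3 → [5, 0, 2, 2, 19, 14, 3]
append 6 → [5, 0, 2, 2, 19, 14, 3, 6]
append 3 → [5, 0, 2, 2, 19, 14, 3, 6, 3]

[5, 0, 2, 2, 19, 14, 3, 6, 3]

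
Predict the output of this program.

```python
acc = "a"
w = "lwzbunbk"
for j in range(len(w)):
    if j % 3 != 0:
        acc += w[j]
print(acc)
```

j=0: skip
j=1: add 'w' → 'aw'
j=2: add 'z' → 'awz'
j=3: skip
j=4: add 'u' → 'awzu'
j=5: add 'n' → 'awzun'
j=6: skip
j=7: add 'k' → 'awzunk'

awzunk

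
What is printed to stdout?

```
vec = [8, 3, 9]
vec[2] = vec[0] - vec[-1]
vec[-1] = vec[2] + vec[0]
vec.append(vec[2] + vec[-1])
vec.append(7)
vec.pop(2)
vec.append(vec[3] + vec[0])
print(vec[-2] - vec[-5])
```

vec[2] = vec[0]-vec[-1] = 8-9 = -1 → [8, 3, -1]
vec[-1] = vec[2]+vec[0] = (-1)+8 = 7 → [8, 3, 7]
append vec[2]+vec[-1] = 7+7 = 14 → [8, 3, 7, 14]
append 7 → [8, 3, 7, 14, 7]
pop(2) removes 7 → [8, 3, 14, 7]
append vec[3]+vec[0] = 7+8 = 15 → [8, 3, 14, 7, 15]
vec[-2]-vec[-5] = 7-8 = -1

-1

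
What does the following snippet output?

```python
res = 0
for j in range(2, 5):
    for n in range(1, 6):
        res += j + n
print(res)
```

j=2,n=1: res = 0+3 = 3
j=2,n=2: res = 3+4 = 7
j=2,n=3: res = 7+5 = 12
j=2,n=4: res = 12+6 = 18
j=2,n=5: res = 18+7 = 25
j=3,n=1: res = 25+4 = 29
j=3,n=2: res = 29+5 = 34
j=3,n=3: res = 34+6 = 40
j=3,n=4: res = 40+7 = 47
j=3,n=5: res = 47+8 = 55
j=4,n=1: res = 55+5 = 60
j=4,n=2: res = 60+6 = 66
j=4,n=3: res = 66+7 = 73
j=4,n=4: res = 73+8 = 81
j=4,n=5: res = 81+9 = 90

90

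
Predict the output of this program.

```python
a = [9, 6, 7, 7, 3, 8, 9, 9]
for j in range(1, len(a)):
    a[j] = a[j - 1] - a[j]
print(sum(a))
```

-110

j=1: a[1] = 9-6 = 3 → [9, 3, 7, 7, 3, 8, 9, 9]
j=2: a[2] = 3-7 = -4 → [9, 3, -4, 7, 3, 8, 9, 9]
j=3: a[3] = (-4)-7 = -11 → [9, 3, -4, -11, 3, 8, 9, 9]
j=4: a[4] = (-11)-3 = -14 → [9, 3, -4, -11, -14, 8, 9, 9]
j=5: a[5] = (-14)-8 = -22 → [9, 3, -4, -11, -14, -22, 9, 9]
j=6: a[6] = (-22)-9 = -31 → [9, 3, -4, -11, -14, -22, -31, 9]
j=7: a[7] = (-31)-9 = -40 → [9, 3, -4, -11, -14, -22, -31, -40]
sum = -110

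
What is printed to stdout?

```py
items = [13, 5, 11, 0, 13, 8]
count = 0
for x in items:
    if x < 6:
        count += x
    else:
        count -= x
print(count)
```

-40

x=13: not <6, count = 0-13 = -13
x=5: <6, count = (-13)+5 = -8
x=11: not <6, count = (-8)-11 = -19
x=0: <6, count = (-19)+0 = -19
x=13: not <6, count = (-19)-13 = -32
x=8: not <6, count = (-32)-8 = -40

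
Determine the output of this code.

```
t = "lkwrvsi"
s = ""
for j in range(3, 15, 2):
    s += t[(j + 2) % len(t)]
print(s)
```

slwvik

j=3: add t[5]='s' → 's'
j=5: add t[0]='l' → 'sl'
j=7: add t[2]='w' → 'slw'
j=9: add t[4]='v' → 'slwv'
j=11: add t[6]='i' → 'slwvi'
j=13: add t[1]='k' → 'slwvik'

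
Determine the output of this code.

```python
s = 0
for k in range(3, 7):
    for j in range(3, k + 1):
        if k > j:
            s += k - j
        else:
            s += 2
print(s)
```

18

k=3,j=3: not 3>3, s = 0+2 = 2
k=4,j=3: 4>3, s = 2+1 = 3
k=4,j=4: not 4>4, s = 3+2 = 5
k=5,j=3: 5>3, s = 5+2 = 7
k=5,j=4: 5>4, s = 7+1 = 8
k=5,j=5: not 5>5, s = 8+2 = 10
k=6,j=3: 6>3, s = 10+3 = 13
k=6,j=4: 6>4, s = 13+2 = 15
k=6,j=5: 6>5, s = 15+1 = 16
k=6,j=6: not 6>6, s = 16+2 = 18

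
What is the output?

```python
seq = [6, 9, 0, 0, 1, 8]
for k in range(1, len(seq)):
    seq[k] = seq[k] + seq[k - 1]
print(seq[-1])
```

k=1: seq[1] = 9+6 = 15 → [6, 15, 0, 0, 1, 8]
k=2: seq[2] = 0+15 = 15 → [6, 15, 15, 0, 1, 8]
k=3: seq[3] = 0+15 = 15 → [6, 15, 15, 15, 1, 8]
k=4: seq[4] = 1+15 = 16 → [6, 15, 15, 15, 16, 8]
k=5: seq[5] = 8+16 = 24 → [6, 15, 15, 15, 16, 24]

24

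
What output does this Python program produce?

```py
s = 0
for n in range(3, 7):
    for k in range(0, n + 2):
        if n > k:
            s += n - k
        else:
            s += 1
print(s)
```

60

n=3,k=0: 3>0, s = 0+3 = 3
n=3,k=1: 3>1, s = 3+2 = 5
n=3,k=2: 3>2, s = 5+1 = 6
n=3,k=3: not 3>3, s = 6+1 = 7
n=3,k=4: not 3>4, s = 7+1 = 8
n=4,k=0: 4>0, s = 8+4 = 12
n=4,k=1: 4>1, s = 12+3 = 15
n=4,k=2: 4>2, s = 15+2 = 17
n=4,k=3: 4>3, s = 17+1 = 18
n=4,k=4: not 4>4, s = 18+1 = 19
n=4,k=5: not 4>5, s = 19+1 = 20
n=5,k=0: 5>0, s = 20+5 = 25
n=5,k=1: 5>1, s = 25+4 = 29
n=5,k=2: 5>2, s = 29+3 = 32
n=5,k=3: 5>3, s = 32+2 = 34
n=5,k=4: 5>4, s = 34+1 = 35
n=5,k=5: not 5>5, s = 35+1 = 36
n=5,k=6: not 5>6, s = 36+1 = 37
n=6,k=0: 6>0, s = 37+6 = 43
n=6,k=1: 6>1, s = 43+5 = 48
n=6,k=2: 6>2, s = 48+4 = 52
n=6,k=3: 6>3, s = 52+3 = 55
n=6,k=4: 6>4, s = 55+2 = 57
n=6,k=5: 6>5, s = 57+1 = 58
n=6,k=6: not 6>6, s = 58+1 = 59
n=6,k=7: not 6>7, s = 59+1 = 60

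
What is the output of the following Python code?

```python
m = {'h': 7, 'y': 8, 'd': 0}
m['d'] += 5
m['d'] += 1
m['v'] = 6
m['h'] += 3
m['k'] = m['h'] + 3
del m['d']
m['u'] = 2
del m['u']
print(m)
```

m['d'] = 0+5 = 5 → {'h': 7, 'y': 8, 'd': 5}
m['d'] = 5+1 = 6 → {'h': 7, 'y': 8, 'd': 6}
m['v'] = 6 → {'h': 7, 'y': 8, 'd': 6, 'v': 6}
m['h'] = 7+3 = 10 → {'h': 10, 'y': 8, 'd': 6, 'v': 6}
m['k'] = m['h']+3 = 13 → {'h': 10, 'y': 8, 'd': 6, 'v': 6, 'k': 13}
del 'd' → {'h': 10, 'y': 8, 'v': 6, 'k': 13}
m['u'] = 2 → {'h': 10, 'y': 8, 'v': 6, 'k': 13, 'u': 2}
del 'u' → {'h': 10, 'y': 8, 'v': 6, 'k': 13}

{'h': 10, 'y': 8, 'v': 6, 'k': 13}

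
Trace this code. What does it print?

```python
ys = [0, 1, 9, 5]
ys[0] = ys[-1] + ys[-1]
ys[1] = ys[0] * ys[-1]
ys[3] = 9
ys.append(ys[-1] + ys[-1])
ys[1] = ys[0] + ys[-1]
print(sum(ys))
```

74

ys[0] = ys[-1]+ys[-1] = 5+5 = 10 → [10, 1, 9, 5]
ys[1] = ys[0]*ys[-1] = 10*5 = 50 → [10, 50, 9, 5]
ys[3] = 9 → [10, 50, 9, 9]
append ys[-1]+ys[-1] = 9+9 = 18 → [10, 50, 9, 9, 18]
ys[1] = ys[0]+ys[-1] = 10+18 = 28 → [10, 28, 9, 9, 18]
sum = 74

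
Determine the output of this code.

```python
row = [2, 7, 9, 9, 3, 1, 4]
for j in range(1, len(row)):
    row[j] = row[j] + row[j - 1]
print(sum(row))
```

152

j=1: row[1] = 7+2 = 9 → [2, 9, 9, 9, 3, 1, 4]
j=2: row[2] = 9+9 = 18 → [2, 9, 18, 9, 3, 1, 4]
j=3: row[3] = 9+18 = 27 → [2, 9, 18, 27, 3, 1, 4]
j=4: row[4] = 3+27 = 30 → [2, 9, 18, 27, 30, 1, 4]
j=5: row[5] = 1+30 = 31 → [2, 9, 18, 27, 30, 31, 4]
j=6: row[6] = 4+31 = 35 → [2, 9, 18, 27, 30, 31, 35]
sum = 152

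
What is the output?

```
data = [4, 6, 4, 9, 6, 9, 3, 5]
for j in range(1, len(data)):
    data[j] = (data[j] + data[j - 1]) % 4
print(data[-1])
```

2

j=1: data[1] = (6+4)%4 = 2 → [4, 2, 4, 9, 6, 9, 3, 5]
j=2: data[2] = (4+2)%4 = 2 → [4, 2, 2, 9, 6, 9, 3, 5]
j=3: data[3] = (9+2)%4 = 3 → [4, 2, 2, 3, 6, 9, 3, 5]
j=4: data[4] = (6+3)%4 = 1 → [4, 2, 2, 3, 1, 9, 3, 5]
j=5: data[5] = (9+1)%4 = 2 → [4, 2, 2, 3, 1, 2, 3, 5]
j=6: data[6] = (3+2)%4 = 1 → [4, 2, 2, 3, 1, 2, 1, 5]
j=7: data[7] = (5+1)%4 = 2 → [4, 2, 2, 3, 1, 2, 1, 2]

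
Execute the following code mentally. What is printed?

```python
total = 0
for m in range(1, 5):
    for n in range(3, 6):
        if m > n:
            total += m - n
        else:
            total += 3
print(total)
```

34

m=1,n=3: not 1>3, total = 0+3 = 3
m=1,n=4: not 1>4, total = 3+3 = 6
m=1,n=5: not 1>5, total = 6+3 = 9
m=2,n=3: not 2>3, total = 9+3 = 12
m=2,n=4: not 2>4, total = 12+3 = 15
m=2,n=5: not 2>5, total = 15+3 = 18
m=3,n=3: not 3>3, total = 18+3 = 21
m=3,n=4: not 3>4, total = 21+3 = 24
m=3,n=5: not 3>5, total = 24+3 = 27
m=4,n=3: 4>3, total = 27+1 = 28
m=4,n=4: not 4>4, total = 28+3 = 31
m=4,n=5: not 4>5, total = 31+3 = 34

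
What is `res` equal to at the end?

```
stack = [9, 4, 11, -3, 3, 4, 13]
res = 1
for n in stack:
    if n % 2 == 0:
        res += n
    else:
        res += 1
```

n=9: not even, res = 1+1 = 2
n=4: even, res = 2+4 = 6
n=11: not even, res = 6+1 = 7
n=-3: not even, res = 7+1 = 8
n=3: not even, res = 8+1 = 9
n=4: even, res = 9+4 = 13
n=13: not even, res = 13+1 = 14

14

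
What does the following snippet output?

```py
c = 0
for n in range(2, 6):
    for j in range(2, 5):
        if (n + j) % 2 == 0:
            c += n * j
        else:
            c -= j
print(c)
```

42

n=2,j=2: even sum, c = 0+4 = 4
n=2,j=3: odd sum, c = 4-3 = 1
n=2,j=4: even sum, c = 1+8 = 9
n=3,j=2: odd sum, c = 9-2 = 7
n=3,j=3: even sum, c = 7+9 = 16
n=3,j=4: odd sum, c = 16-4 = 12
n=4,j=2: even sum, c = 12+8 = 20
n=4,j=3: odd sum, c = 20-3 = 17
n=4,j=4: even sum, c = 17+16 = 33
n=5,j=2: odd sum, c = 33-2 = 31
n=5,j=3: even sum, c = 31+15 = 46
n=5,j=4: odd sum, c = 46-4 = 42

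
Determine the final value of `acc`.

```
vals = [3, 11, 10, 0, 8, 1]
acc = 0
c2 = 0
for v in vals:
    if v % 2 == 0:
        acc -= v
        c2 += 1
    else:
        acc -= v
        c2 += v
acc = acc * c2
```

-594

v=3: not even, acc = 0-3 = -3; c2=3
v=11: not even, acc = (-3)-11 = -14; c2=14
v=10: even, acc = (-14)-10 = -24; c2=15
v=0: even, acc = (-24)-0 = -24; c2=16
v=8: even, acc = (-24)-8 = -32; c2=17
v=1: not even, acc = (-32)-1 = -33; c2=18
acc*c2 = (-33)*18 = -594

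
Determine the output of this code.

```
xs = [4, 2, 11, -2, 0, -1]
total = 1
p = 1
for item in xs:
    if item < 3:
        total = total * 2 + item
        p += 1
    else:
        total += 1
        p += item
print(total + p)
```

67

item=4: not <3, total = 1+1 = 2; p=5
item=2: <3, total = 2*2+2 = 6; p=6
item=11: not <3, total = 6+1 = 7; p=17
item=-2: <3, total = 7*2+(-2) = 12; p=18
item=0: <3, total = 12*2+0 = 24; p=19
item=-1: <3, total = 24*2+(-1) = 47; p=20
total+p = 47+20 = 67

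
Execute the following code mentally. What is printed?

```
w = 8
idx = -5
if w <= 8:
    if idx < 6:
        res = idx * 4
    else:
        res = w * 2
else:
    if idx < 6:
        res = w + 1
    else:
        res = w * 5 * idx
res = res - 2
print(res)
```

-22

w=8, idx=-5
w <= 8 is True; idx < 6 is True
→ res = idx * 4 = -20
res = (-20)-2 = -22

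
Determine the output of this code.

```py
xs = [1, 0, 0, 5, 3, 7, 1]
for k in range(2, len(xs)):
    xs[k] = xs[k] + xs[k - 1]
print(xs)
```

k=2: xs[2] = 0+0 = 0 → [1, 0, 0, 5, 3, 7, 1]
k=3: xs[3] = 5+0 = 5 → [1, 0, 0, 5, 3, 7, 1]
k=4: xs[4] = 3+5 = 8 → [1, 0, 0, 5, 8, 7, 1]
k=5: xs[5] = 7+8 = 15 → [1, 0, 0, 5, 8, 15, 1]
k=6: xs[6] = 1+15 = 16 → [1, 0, 0, 5, 8, 15, 16]

[1, 0, 0, 5, 8, 15, 16]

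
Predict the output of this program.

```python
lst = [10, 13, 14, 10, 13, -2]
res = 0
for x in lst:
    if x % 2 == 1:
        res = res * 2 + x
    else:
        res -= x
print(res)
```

-47

x=10: not odd, res = 0-10 = -10
x=13: odd, res = (-10)*2+13 = -7
x=14: not odd, res = (-7)-14 = -21
x=10: not odd, res = (-21)-10 = -31
x=13: odd, res = (-31)*2+13 = -49
x=-2: not odd, res = (-49)-(-2) = -47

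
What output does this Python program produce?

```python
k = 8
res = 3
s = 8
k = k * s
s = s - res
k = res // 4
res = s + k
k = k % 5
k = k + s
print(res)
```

k = 8*8 = 64
s = 8-3 = 5
k = 3//4 = 0
res = 5+0 = 5
k = 0%5 = 0
k = 0+5 = 5

5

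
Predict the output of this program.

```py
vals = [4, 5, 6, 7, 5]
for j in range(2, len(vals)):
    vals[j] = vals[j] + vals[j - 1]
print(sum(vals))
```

j=2: vals[2] = 6+5 = 11 → [4, 5, 11, 7, 5]
j=3: vals[3] = 7+11 = 18 → [4, 5, 11, 18, 5]
j=4: vals[4] = 5+18 = 23 → [4, 5, 11, 18, 23]
sum = 61

61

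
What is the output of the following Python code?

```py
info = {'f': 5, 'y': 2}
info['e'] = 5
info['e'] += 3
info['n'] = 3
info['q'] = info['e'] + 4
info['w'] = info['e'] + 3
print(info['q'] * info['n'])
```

36

info['e'] = 5 → {'f': 5, 'y': 2, 'e': 5}
info['e'] = 5+3 = 8 → {'f': 5, 'y': 2, 'e': 8}
info['n'] = 3 → {'f': 5, 'y': 2, 'e': 8, 'n': 3}
info['q'] = info['e']+4 = 12 → {'f': 5, 'y': 2, 'e': 8, 'n': 3, 'q': 12}
info['w'] = info['e']+3 = 11 → {'f': 5, 'y': 2, 'e': 8, 'n': 3, 'q': 12, 'w': 11}
info['q']*info['n'] = 12*3 = 36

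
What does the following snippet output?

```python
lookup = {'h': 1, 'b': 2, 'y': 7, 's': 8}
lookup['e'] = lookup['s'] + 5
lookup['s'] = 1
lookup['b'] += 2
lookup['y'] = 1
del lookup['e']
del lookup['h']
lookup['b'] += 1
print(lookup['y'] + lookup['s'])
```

lookup['e'] = lookup['s']+5 = 13 → {'h': 1, 'b': 2, 'y': 7, 's': 8, 'e': 13}
lookup['s'] = 1 → {'h': 1, 'b': 2, 'y': 7, 's': 1, 'e': 13}
lookup['b'] = 2+2 = 4 → {'h': 1, 'b': 4, 'y': 7, 's': 1, 'e': 13}
lookup['y'] = 1 → {'h': 1, 'b': 4, 'y': 1, 's': 1, 'e': 13}
del 'e' → {'h': 1, 'b': 4, 'y': 1, 's': 1}
del 'h' → {'b': 4, 'y': 1, 's': 1}
lookup['b'] = 4+1 = 5 → {'b': 5, 'y': 1, 's': 1}
lookup['y']+lookup['s'] = 1+1 = 2

2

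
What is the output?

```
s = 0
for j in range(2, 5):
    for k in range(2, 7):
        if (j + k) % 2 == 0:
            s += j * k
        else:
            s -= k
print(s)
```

68

j=2,k=2: even sum, s = 0+4 = 4
j=2,k=3: odd sum, s = 4-3 = 1
j=2,k=4: even sum, s = 1+8 = 9
j=2,k=5: odd sum, s = 9-5 = 4
j=2,k=6: even sum, s = 4+12 = 16
j=3,k=2: odd sum, s = 16-2 = 14
j=3,k=3: even sum, s = 14+9 = 23
j=3,k=4: odd sum, s = 23-4 = 19
j=3,k=5: even sum, s = 19+15 = 34
j=3,k=6: odd sum, s = 34-6 = 28
j=4,k=2: even sum, s = 28+8 = 36
j=4,k=3: odd sum, s = 36-3 = 33
j=4,k=4: even sum, s = 33+16 = 49
j=4,k=5: odd sum, s = 49-5 = 44
j=4,k=6: even sum, s = 44+24 = 68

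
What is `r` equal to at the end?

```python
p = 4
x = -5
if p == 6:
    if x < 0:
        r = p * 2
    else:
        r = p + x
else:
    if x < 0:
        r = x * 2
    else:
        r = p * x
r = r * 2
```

p=4, x=-5
p == 6 is False; x < 0 is True
→ r = x * 2 = -10
r = (-10)*2 = -20

-20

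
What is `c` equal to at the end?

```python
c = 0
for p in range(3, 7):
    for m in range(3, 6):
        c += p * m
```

p=3,m=3: c = 0+9 = 9
p=3,m=4: c = 9+12 = 21
p=3,m=5: c = 21+15 = 36
p=4,m=3: c = 36+12 = 48
p=4,m=4: c = 48+16 = 64
p=4,m=5: c = 64+20 = 84
p=5,m=3: c = 84+15 = 99
p=5,m=4: c = 99+20 = 119
p=5,m=5: c = 119+25 = 144
p=6,m=3: c = 144+18 = 162
p=6,m=4: c = 162+24 = 186
p=6,m=5: c = 186+30 = 216

216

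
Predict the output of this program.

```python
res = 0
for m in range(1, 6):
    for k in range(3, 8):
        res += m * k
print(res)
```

m=1,k=3: res = 0+3 = 3
m=1,k=4: res = 3+4 = 7
m=1,k=5: res = 7+5 = 12
m=1,k=6: res = 12+6 = 18
m=1,k=7: res = 18+7 = 25
m=2,k=3: res = 25+6 = 31
m=2,k=4: res = 31+8 = 39
m=2,k=5: res = 39+10 = 49
m=2,k=6: res = 49+12 = 61
m=2,k=7: res = 61+14 = 75
m=3,k=3: res = 75+9 = 84
m=3,k=4: res = 84+12 = 96
m=3,k=5: res = 96+15 = 111
m=3,k=6: res = 111+18 = 129
m=3,k=7: res = 129+21 = 150
m=4,k=3: res = 150+12 = 162
m=4,k=4: res = 162+16 = 178
m=4,k=5: res = 178+20 = 198
m=4,k=6: res = 198+24 = 222
m=4,k=7: res = 222+28 = 250
m=5,k=3: res = 250+15 = 265
m=5,k=4: res = 265+20 = 285
m=5,k=5: res = 285+25 = 310
m=5,k=6: res = 310+30 = 340
m=5,k=7: res = 340+35 = 375

375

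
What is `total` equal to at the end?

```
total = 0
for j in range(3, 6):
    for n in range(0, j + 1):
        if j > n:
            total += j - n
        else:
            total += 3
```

40

j=3,n=0: 3>0, total = 0+3 = 3
j=3,n=1: 3>1, total = 3+2 = 5
j=3,n=2: 3>2, total = 5+1 = 6
j=3,n=3: not 3>3, total = 6+3 = 9
j=4,n=0: 4>0, total = 9+4 = 13
j=4,n=1: 4>1, total = 13+3 = 16
j=4,n=2: 4>2, total = 16+2 = 18
j=4,n=3: 4>3, total = 18+1 = 19
j=4,n=4: not 4>4, total = 19+3 = 22
j=5,n=0: 5>0, total = 22+5 = 27
j=5,n=1: 5>1, total = 27+4 = 31
j=5,n=2: 5>2, total = 31+3 = 34
j=5,n=3: 5>3, total = 34+2 = 36
j=5,n=4: 5>4, total = 36+1 = 37
j=5,n=5: not 5>5, total = 37+3 = 40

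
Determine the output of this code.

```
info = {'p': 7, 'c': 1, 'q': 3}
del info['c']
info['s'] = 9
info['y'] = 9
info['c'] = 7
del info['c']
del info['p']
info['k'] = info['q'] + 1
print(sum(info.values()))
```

del 'c' → {'p': 7, 'q': 3}
info['s'] = 9 → {'p': 7, 'q': 3, 's': 9}
info['y'] = 9 → {'p': 7, 'q': 3, 's': 9, 'y': 9}
info['c'] = 7 → {'p': 7, 'q': 3, 's': 9, 'y': 9, 'c': 7}
del 'c' → {'p': 7, 'q': 3, 's': 9, 'y': 9}
del 'p' → {'q': 3, 's': 9, 'y': 9}
info['k'] = info['q']+1 = 4 → {'q': 3, 's': 9, 'y': 9, 'k': 4}
sum of values = 25

25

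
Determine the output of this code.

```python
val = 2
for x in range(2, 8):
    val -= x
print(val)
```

x=2: val = 2-2 = 0
x=3: val = 0-3 = -3
x=4: val = (-3)-4 = -7
x=5: val = (-7)-5 = -12
x=6: val = (-12)-6 = -18
x=7: val = (-18)-7 = -25

-25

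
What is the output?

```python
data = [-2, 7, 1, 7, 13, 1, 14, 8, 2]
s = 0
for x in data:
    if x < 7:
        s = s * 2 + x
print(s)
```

x=-2: <7, s = 0*2+(-2) = -2
x=7: not <7
x=1: <7, s = (-2)*2+1 = -3
x=7: not <7
x=13: not <7
x=1: <7, s = (-3)*2+1 = -5
x=14: not <7
x=8: not <7
x=2: <7, s = (-5)*2+2 = -8

-8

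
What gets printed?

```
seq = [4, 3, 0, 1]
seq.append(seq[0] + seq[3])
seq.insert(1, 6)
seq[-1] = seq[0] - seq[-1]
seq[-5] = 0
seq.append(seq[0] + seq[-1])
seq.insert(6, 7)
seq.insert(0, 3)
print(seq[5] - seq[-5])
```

append seq[0]+seq[3] = 4+1 = 5 → [4, 3, 0, 1, 5]
insert 6 at 1 → [4, 6, 3, 0, 1, 5]
seq[-1] = seq[0]-seq[-1] = 4-5 = -1 → [4, 6, 3, 0, 1, -1]
seq[-5] = 0 → [4, 0, 3, 0, 1, -1]
append seq[0]+seq[-1] = 4+(-1) = 3 → [4, 0, 3, 0, 1, -1, 3]
insert 7 at 6 → [4, 0, 3, 0, 1, -1, 7, 3]
insert 3 at 0 → [3, 4, 0, 3, 0, 1, -1, 7, 3]
seq[5]-seq[-5] = 1-0 = 1

1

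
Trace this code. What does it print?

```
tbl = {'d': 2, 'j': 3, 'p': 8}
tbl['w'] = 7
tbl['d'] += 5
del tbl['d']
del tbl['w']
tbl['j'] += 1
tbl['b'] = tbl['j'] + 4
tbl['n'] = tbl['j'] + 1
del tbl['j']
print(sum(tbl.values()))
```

tbl['w'] = 7 → {'d': 2, 'j': 3, 'p': 8, 'w': 7}
tbl['d'] = 2+5 = 7 → {'d': 7, 'j': 3, 'p': 8, 'w': 7}
del 'd' → {'j': 3, 'p': 8, 'w': 7}
del 'w' → {'j': 3, 'p': 8}
tbl['j'] = 3+1 = 4 → {'j': 4, 'p': 8}
tbl['b'] = tbl['j']+4 = 8 → {'j': 4, 'p': 8, 'b': 8}
tbl['n'] = tbl['j']+1 = 5 → {'j': 4, 'p': 8, 'b': 8, 'n': 5}
del 'j' → {'p': 8, 'b': 8, 'n': 5}
sum of values = 21

21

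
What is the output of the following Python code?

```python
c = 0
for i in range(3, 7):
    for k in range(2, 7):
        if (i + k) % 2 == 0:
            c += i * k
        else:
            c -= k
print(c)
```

i=3,k=2: odd sum, c = 0-2 = -2
i=3,k=3: even sum, c = (-2)+9 = 7
i=3,k=4: odd sum, c = 7-4 = 3
i=3,k=5: even sum, c = 3+15 = 18
i=3,k=6: odd sum, c = 18-6 = 12
i=4,k=2: even sum, c = 12+8 = 20
i=4,k=3: odd sum, c = 20-3 = 17
i=4,k=4: even sum, c = 17+16 = 33
i=4,k=5: odd sum, c = 33-5 = 28
i=4,k=6: even sum, c = 28+24 = 52
i=5,k=2: odd sum, c = 52-2 = 50
i=5,k=3: even sum, c = 50+15 = 65
i=5,k=4: odd sum, c = 65-4 = 61
i=5,k=5: even sum, c = 61+25 = 86
i=5,k=6: odd sum, c = 86-6 = 80
i=6,k=2: even sum, c = 80+12 = 92
i=6,k=3: odd sum, c = 92-3 = 89
i=6,k=4: even sum, c = 89+24 = 113
i=6,k=5: odd sum, c = 113-5 = 108
i=6,k=6: even sum, c = 108+36 = 144

144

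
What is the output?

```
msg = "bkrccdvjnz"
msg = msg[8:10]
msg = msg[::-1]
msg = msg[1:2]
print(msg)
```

slice [8:10] → 'nz'
reverse → 'zn'
slice [1:2] → 'n'

n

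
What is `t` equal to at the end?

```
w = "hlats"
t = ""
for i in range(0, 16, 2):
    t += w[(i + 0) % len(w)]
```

'haslthas'

i=0: add w[0]='h' → 'h'
i=2: add w[2]='a' → 'ha'
i=4: add w[4]='s' → 'has'
i=6: add w[1]='l' → 'hasl'
i=8: add w[3]='t' → 'haslt'
i=10: add w[0]='h' → 'haslth'
i=12: add w[2]='a' → 'hasltha'
i=14: add w[4]='s' → 'haslthas'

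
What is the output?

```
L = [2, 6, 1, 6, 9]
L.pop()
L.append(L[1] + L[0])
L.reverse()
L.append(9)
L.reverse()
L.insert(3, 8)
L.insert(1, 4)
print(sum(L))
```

44

pop() removes 9 → [2, 6, 1, 6]
append L[1]+L[0] = 6+2 = 8 → [2, 6, 1, 6, 8]
reverse → [8, 6, 1, 6, 2]
append 9 → [8, 6, 1, 6, 2, 9]
reverse → [9, 2, 6, 1, 6, 8]
insert 8 at 3 → [9, 2, 6, 8, 1, 6, 8]
insert 4 at 1 → [9, 4, 2, 6, 8, 1, 6, 8]
sum = 44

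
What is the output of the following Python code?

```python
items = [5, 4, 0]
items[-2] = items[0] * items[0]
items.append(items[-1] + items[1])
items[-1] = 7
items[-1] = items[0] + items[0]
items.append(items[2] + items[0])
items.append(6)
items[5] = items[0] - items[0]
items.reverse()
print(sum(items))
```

45

items[-2] = items[0]*items[0] = 5*5 = 25 → [5, 25, 0]
append items[-1]+items[1] = 0+25 = 25 → [5, 25, 0, 25]
items[-1] = 7 → [5, 25, 0, 7]
items[-1] = items[0]+items[0] = 5+5 = 10 → [5, 25, 0, 10]
append items[2]+items[0] = 0+5 = 5 → [5, 25, 0, 10, 5]
append 6 → [5, 25, 0, 10, 5, 6]
items[5] = items[0]-items[0] = 5-5 = 0 → [5, 25, 0, 10, 5, 0]
reverse → [0, 5, 10, 0, 25, 5]
sum = 45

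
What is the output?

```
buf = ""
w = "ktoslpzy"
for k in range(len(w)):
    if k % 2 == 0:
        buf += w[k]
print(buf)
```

k=0: add 'k' → 'k'
k=1: skip
k=2: add 'o' → 'ko'
k=3: skip
k=4: add 'l' → 'kol'
k=5: skip
k=6: add 'z' → 'kolz'
k=7: skip

kolz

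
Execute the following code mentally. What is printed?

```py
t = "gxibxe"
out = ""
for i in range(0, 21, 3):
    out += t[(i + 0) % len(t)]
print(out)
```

i=0: add t[0]='g' → 'g'
i=3: add t[3]='b' → 'gb'
i=6: add t[0]='g' → 'gbg'
i=9: add t[3]='b' → 'gbgb'
i=12: add t[0]='g' → 'gbgbg'
i=15: add t[3]='b' → 'gbgbgb'
i=18: add t[0]='g' → 'gbgbgbg'

gbgbgbg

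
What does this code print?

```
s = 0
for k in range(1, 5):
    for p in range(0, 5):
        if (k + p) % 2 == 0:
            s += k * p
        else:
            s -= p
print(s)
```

k=1,p=0: odd sum, s = 0-0 = 0
k=1,p=1: even sum, s = 0+1 = 1
k=1,p=2: odd sum, s = 1-2 = -1
k=1,p=3: even sum, s = (-1)+3 = 2
k=1,p=4: odd sum, s = 2-4 = -2
k=2,p=0: even sum, s = (-2)+0 = -2
k=2,p=1: odd sum, s = (-2)-1 = -3
k=2,p=2: even sum, s = (-3)+4 = 1
k=2,p=3: odd sum, s = 1-3 = -2
k=2,p=4: even sum, s = (-2)+8 = 6
k=3,p=0: odd sum, s = 6-0 = 6
k=3,p=1: even sum, s = 6+3 = 9
k=3,p=2: odd sum, s = 9-2 = 7
k=3,p=3: even sum, s = 7+9 = 16
k=3,p=4: odd sum, s = 16-4 = 12
k=4,p=0: even sum, s = 12+0 = 12
k=4,p=1: odd sum, s = 12-1 = 11
k=4,p=2: even sum, s = 11+8 = 19
k=4,p=3: odd sum, s = 19-3 = 16
k=4,p=4: even sum, s = 16+16 = 32

32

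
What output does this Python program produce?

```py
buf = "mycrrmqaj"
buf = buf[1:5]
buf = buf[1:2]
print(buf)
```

slice [1:5] → 'ycrr'
slice [1:2] → 'c'

c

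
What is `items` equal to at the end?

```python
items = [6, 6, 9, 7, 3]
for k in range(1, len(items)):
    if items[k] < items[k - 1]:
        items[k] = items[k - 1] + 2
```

[6, 6, 9, 11, 13]

k=1: 6>=6, unchanged → [6, 6, 9, 7, 3]
k=2: 9>=6, unchanged → [6, 6, 9, 7, 3]
k=3: 7<9, items[3] = 9+2 = 11 → [6, 6, 9, 11, 3]
k=4: 3<11, items[4] = 11+2 = 13 → [6, 6, 9, 11, 13]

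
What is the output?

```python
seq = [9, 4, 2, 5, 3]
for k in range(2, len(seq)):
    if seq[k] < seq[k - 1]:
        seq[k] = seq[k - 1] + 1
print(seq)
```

[9, 4, 5, 5, 6]

k=2: 2<4, seq[2] = 4+1 = 5 → [9, 4, 5, 5, 3]
k=3: 5>=5, unchanged → [9, 4, 5, 5, 3]
k=4: 3<5, seq[4] = 5+1 = 6 → [9, 4, 5, 5, 6]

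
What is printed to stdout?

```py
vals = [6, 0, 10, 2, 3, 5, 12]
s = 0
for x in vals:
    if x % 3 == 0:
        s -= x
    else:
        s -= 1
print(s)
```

-24

x=6: %3==0, s = 0-6 = -6
x=0: %3==0, s = (-6)-0 = -6
x=10: not %3==0, s = (-6)-1 = -7
x=2: not %3==0, s = (-7)-1 = -8
x=3: %3==0, s = (-8)-3 = -11
x=5: not %3==0, s = (-11)-1 = -12
x=12: %3==0, s = (-12)-12 = -24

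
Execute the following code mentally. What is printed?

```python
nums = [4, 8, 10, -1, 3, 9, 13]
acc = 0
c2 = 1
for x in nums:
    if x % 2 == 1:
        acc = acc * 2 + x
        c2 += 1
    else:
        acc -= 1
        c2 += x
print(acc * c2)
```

x=4: not odd, acc = 0-1 = -1; c2=5
x=8: not odd, acc = (-1)-1 = -2; c2=13
x=10: not odd, acc = (-2)-1 = -3; c2=23
x=-1: odd, acc = (-3)*2+(-1) = -7; c2=24
x=3: odd, acc = (-7)*2+3 = -11; c2=25
x=9: odd, acc = (-11)*2+9 = -13; c2=26
x=13: odd, acc = (-13)*2+13 = -13; c2=27
acc*c2 = (-13)*27 = -351

-351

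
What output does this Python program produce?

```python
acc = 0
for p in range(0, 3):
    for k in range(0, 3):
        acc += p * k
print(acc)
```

9

p=0,k=0: acc = 0+0 = 0
p=0,k=1: acc = 0+0 = 0
p=0,k=2: acc = 0+0 = 0
p=1,k=0: acc = 0+0 = 0
p=1,k=1: acc = 0+1 = 1
p=1,k=2: acc = 1+2 = 3
p=2,k=0: acc = 3+0 = 3
p=2,k=1: acc = 3+2 = 5
p=2,k=2: acc = 5+4 = 9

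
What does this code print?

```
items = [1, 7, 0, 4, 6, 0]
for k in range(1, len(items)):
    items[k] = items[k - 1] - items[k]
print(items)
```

[1, -6, -6, -10, -16, -16]

k=1: items[1] = 1-7 = -6 → [1, -6, 0, 4, 6, 0]
k=2: items[2] = (-6)-0 = -6 → [1, -6, -6, 4, 6, 0]
k=3: items[3] = (-6)-4 = -10 → [1, -6, -6, -10, 6, 0]
k=4: items[4] = (-10)-6 = -16 → [1, -6, -6, -10, -16, 0]
k=5: items[5] = (-16)-0 = -16 → [1, -6, -6, -10, -16, -16]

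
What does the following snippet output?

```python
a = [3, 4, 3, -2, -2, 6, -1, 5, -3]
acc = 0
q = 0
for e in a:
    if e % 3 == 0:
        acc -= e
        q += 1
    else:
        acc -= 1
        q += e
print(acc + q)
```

-6

e=3: %3==0, acc = 0-3 = -3; q=1
e=4: not %3==0, acc = (-3)-1 = -4; q=5
e=3: %3==0, acc = (-4)-3 = -7; q=6
e=-2: not %3==0, acc = (-7)-1 = -8; q=4
e=-2: not %3==0, acc = (-8)-1 = -9; q=2
e=6: %3==0, acc = (-9)-6 = -15; q=3
e=-1: not %3==0, acc = (-15)-1 = -16; q=2
e=5: not %3==0, acc = (-16)-1 = -17; q=7
e=-3: %3==0, acc = (-17)-(-3) = -14; q=8
acc+q = (-14)+8 = -6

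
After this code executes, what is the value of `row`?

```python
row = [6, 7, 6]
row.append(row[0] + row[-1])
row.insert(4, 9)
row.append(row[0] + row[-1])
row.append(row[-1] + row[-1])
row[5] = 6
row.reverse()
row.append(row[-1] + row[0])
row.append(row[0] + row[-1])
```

[30, 6, 9, 12, 6, 7, 6, 36, 66]

append row[0]+row[-1] = 6+6 = 12 → [6, 7, 6, 12]
insert 9 at 4 → [6, 7, 6, 12, 9]
append row[0]+row[-1] = 6+9 = 15 → [6, 7, 6, 12, 9, 15]
append row[-1]+row[-1] = 15+15 = 30 → [6, 7, 6, 12, 9, 15, 30]
row[5] = 6 → [6, 7, 6, 12, 9, 6, 30]
reverse → [30, 6, 9, 12, 6, 7, 6]
append row[-1]+row[0] = 6+30 = 36 → [30, 6, 9, 12, 6, 7, 6, 36]
append row[0]+row[-1] = 30+36 = 66 → [30, 6, 9, 12, 6, 7, 6, 36, 66]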